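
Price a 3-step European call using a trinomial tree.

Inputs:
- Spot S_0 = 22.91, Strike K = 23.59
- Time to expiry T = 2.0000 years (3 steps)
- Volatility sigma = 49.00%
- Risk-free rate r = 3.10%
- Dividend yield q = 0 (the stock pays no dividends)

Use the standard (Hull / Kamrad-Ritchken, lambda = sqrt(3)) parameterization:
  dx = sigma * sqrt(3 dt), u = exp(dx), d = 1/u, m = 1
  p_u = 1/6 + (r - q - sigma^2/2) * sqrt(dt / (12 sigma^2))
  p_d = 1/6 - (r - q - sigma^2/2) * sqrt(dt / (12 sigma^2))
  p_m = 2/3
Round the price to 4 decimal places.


Answer: Price = V(0,0) = 5.8951

Derivation:
dt = T/N = 0.666667; dx = sigma*sqrt(3*dt) = 0.692965
u = exp(dx) = 1.999635; d = 1/u = 0.500091
p_u = 0.123831, p_m = 0.666667, p_d = 0.209502
Discount per step: exp(-r*dt) = 0.979545
Stock lattice S(k, j) with j the centered position index:
  k=0: S(0,+0) = 22.9100
  k=1: S(1,-1) = 11.4571; S(1,+0) = 22.9100; S(1,+1) = 45.8116
  k=2: S(2,-2) = 5.7296; S(2,-1) = 11.4571; S(2,+0) = 22.9100; S(2,+1) = 45.8116; S(2,+2) = 91.6066
  k=3: S(3,-3) = 2.8653; S(3,-2) = 5.7296; S(3,-1) = 11.4571; S(3,+0) = 22.9100; S(3,+1) = 45.8116; S(3,+2) = 91.6066; S(3,+3) = 183.1797
Terminal payoffs V(N, j) = max(S_T - K, 0):
  V(3,-3) = 0.000000; V(3,-2) = 0.000000; V(3,-1) = 0.000000; V(3,+0) = 0.000000; V(3,+1) = 22.221637; V(3,+2) = 68.016551; V(3,+3) = 159.589662
Backward induction: V(k, j) = exp(-r*dt) * [p_u * V(k+1, j+1) + p_m * V(k+1, j) + p_d * V(k+1, j-1)]
  V(2,-2) = exp(-r*dt) * [p_u*0.000000 + p_m*0.000000 + p_d*0.000000] = 0.000000
  V(2,-1) = exp(-r*dt) * [p_u*0.000000 + p_m*0.000000 + p_d*0.000000] = 0.000000
  V(2,+0) = exp(-r*dt) * [p_u*22.221637 + p_m*0.000000 + p_d*0.000000] = 2.695451
  V(2,+1) = exp(-r*dt) * [p_u*68.016551 + p_m*22.221637 + p_d*0.000000] = 22.761706
  V(2,+2) = exp(-r*dt) * [p_u*159.589662 + p_m*68.016551 + p_d*22.221637] = 68.335100
  V(1,-1) = exp(-r*dt) * [p_u*2.695451 + p_m*0.000000 + p_d*0.000000] = 0.326954
  V(1,+0) = exp(-r*dt) * [p_u*22.761706 + p_m*2.695451 + p_d*0.000000] = 4.521171
  V(1,+1) = exp(-r*dt) * [p_u*68.335100 + p_m*22.761706 + p_d*2.695451] = 23.706177
  V(0,+0) = exp(-r*dt) * [p_u*23.706177 + p_m*4.521171 + p_d*0.326954] = 5.895081


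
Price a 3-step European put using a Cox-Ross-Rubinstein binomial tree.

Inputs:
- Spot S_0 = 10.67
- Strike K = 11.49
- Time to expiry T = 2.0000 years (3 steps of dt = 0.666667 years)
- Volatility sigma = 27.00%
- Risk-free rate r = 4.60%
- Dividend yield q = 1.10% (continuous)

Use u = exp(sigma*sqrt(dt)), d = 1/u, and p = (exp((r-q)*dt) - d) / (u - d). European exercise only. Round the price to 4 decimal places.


dt = T/N = 0.666667
u = exp(sigma*sqrt(dt)) = 1.246643; d = 1/u = 0.802154
p = (exp((r-q)*dt) - d) / (u - d) = 0.498221
Discount per step: exp(-r*dt) = 0.969799
Stock lattice S(k, i) with i counting down-moves:
  k=0: S(0,0) = 10.6700
  k=1: S(1,0) = 13.3017; S(1,1) = 8.5590
  k=2: S(2,0) = 16.5824; S(2,1) = 10.6700; S(2,2) = 6.8656
  k=3: S(3,0) = 20.6724; S(3,1) = 13.3017; S(3,2) = 8.5590; S(3,3) = 5.5073
Terminal payoffs V(N, i) = max(K - S_T, 0):
  V(3,0) = 0.000000; V(3,1) = 0.000000; V(3,2) = 2.931012; V(3,3) = 5.982704
Backward induction: V(k, i) = exp(-r*dt) * [p * V(k+1, i) + (1-p) * V(k+1, i+1)].
  V(2,0) = exp(-r*dt) * [p*0.000000 + (1-p)*0.000000] = 0.000000
  V(2,1) = exp(-r*dt) * [p*0.000000 + (1-p)*2.931012] = 1.426304
  V(2,2) = exp(-r*dt) * [p*2.931012 + (1-p)*5.982704] = 4.327521
  V(1,0) = exp(-r*dt) * [p*0.000000 + (1-p)*1.426304] = 0.694075
  V(1,1) = exp(-r*dt) * [p*1.426304 + (1-p)*4.327521] = 2.795032
  V(0,0) = exp(-r*dt) * [p*0.694075 + (1-p)*2.795032] = 1.695491

Answer: Price = V(0,0) = 1.6955


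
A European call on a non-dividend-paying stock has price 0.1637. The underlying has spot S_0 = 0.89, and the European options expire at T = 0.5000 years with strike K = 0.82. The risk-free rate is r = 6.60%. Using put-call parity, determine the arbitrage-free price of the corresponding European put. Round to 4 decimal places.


Put-call parity: C - P = S_0 * exp(-qT) - K * exp(-rT).
S_0 * exp(-qT) = 0.8900 * 1.00000000 = 0.89000000
K * exp(-rT) = 0.8200 * 0.96753856 = 0.79338162
P = C - S*exp(-qT) + K*exp(-rT)
P = 0.1637 - 0.89000000 + 0.79338162 = 0.0671

Answer: Put price = 0.0671


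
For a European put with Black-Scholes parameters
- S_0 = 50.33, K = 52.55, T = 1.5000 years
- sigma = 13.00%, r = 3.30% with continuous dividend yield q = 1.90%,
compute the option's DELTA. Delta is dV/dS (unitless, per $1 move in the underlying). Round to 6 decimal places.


Answer: Delta = -0.509045

Derivation:
d1 = -0.0595965661; d2 = -0.2188133994
phi(d1) = 0.3982344373; exp(-qT) = 0.9719022941; exp(-rT) = 0.9517051581
N(-d1) = 0.5237615233
Delta = -exp(-qT) * N(-d1) = -0.9719022941 * 0.5237615233 = -0.509045


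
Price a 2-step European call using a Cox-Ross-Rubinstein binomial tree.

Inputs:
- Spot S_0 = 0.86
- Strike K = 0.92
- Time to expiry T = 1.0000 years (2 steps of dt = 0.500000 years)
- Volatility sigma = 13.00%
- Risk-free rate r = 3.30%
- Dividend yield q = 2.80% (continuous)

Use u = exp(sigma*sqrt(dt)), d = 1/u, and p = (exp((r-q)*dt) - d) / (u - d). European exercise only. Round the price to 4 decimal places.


dt = T/N = 0.500000
u = exp(sigma*sqrt(dt)) = 1.096281; d = 1/u = 0.912175
p = (exp((r-q)*dt) - d) / (u - d) = 0.490631
Discount per step: exp(-r*dt) = 0.983635
Stock lattice S(k, i) with i counting down-moves:
  k=0: S(0,0) = 0.8600
  k=1: S(1,0) = 0.9428; S(1,1) = 0.7845
  k=2: S(2,0) = 1.0336; S(2,1) = 0.8600; S(2,2) = 0.7156
Terminal payoffs V(N, i) = max(S_T - K, 0):
  V(2,0) = 0.113576; V(2,1) = 0.000000; V(2,2) = 0.000000
Backward induction: V(k, i) = exp(-r*dt) * [p * V(k+1, i) + (1-p) * V(k+1, i+1)].
  V(1,0) = exp(-r*dt) * [p*0.113576 + (1-p)*0.000000] = 0.054812
  V(1,1) = exp(-r*dt) * [p*0.000000 + (1-p)*0.000000] = 0.000000
  V(0,0) = exp(-r*dt) * [p*0.054812 + (1-p)*0.000000] = 0.026452

Answer: Price = V(0,0) = 0.0265


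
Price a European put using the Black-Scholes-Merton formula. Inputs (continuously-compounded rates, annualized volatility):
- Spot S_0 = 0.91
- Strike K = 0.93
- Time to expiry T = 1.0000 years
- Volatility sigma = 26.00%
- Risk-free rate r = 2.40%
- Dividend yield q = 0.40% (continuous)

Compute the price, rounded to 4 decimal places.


d1 = (ln(S/K) + (r - q + 0.5*sigma^2) * T) / (sigma * sqrt(T)) = 0.12330774
d2 = d1 - sigma * sqrt(T) = -0.13669226
exp(-rT) = 0.97628571; exp(-qT) = 0.99600799
P = K * exp(-rT) * N(-d2) - S_0 * exp(-qT) * N(-d1)
N(-d1) = 0.45093170; N(-d2) = 0.55436297
P = 0.9300 * 0.97628571 * 0.55436297 - 0.9100 * 0.99600799 * 0.45093170 = 0.0946

Answer: Price = 0.0946


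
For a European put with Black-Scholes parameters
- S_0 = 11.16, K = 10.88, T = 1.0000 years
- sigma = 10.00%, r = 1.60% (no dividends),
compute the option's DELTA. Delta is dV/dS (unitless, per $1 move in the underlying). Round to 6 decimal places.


Answer: Delta = -0.321289

Derivation:
d1 = 0.4640971553; d2 = 0.3640971553
phi(d1) = 0.3582115240; exp(-qT) = 1.0000000000; exp(-rT) = 0.9841273201
N(-d1) = 0.3212890699
Delta = -exp(-qT) * N(-d1) = -1.0000000000 * 0.3212890699 = -0.321289


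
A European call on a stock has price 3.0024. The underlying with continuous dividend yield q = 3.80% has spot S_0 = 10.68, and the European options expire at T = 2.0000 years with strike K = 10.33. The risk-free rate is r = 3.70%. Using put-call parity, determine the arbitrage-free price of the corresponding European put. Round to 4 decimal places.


Answer: Put price = 2.6972

Derivation:
Put-call parity: C - P = S_0 * exp(-qT) - K * exp(-rT).
S_0 * exp(-qT) = 10.6800 * 0.92681621 = 9.89839709
K * exp(-rT) = 10.3300 * 0.92867169 = 9.59317860
P = C - S*exp(-qT) + K*exp(-rT)
P = 3.0024 - 9.89839709 + 9.59317860 = 2.6972


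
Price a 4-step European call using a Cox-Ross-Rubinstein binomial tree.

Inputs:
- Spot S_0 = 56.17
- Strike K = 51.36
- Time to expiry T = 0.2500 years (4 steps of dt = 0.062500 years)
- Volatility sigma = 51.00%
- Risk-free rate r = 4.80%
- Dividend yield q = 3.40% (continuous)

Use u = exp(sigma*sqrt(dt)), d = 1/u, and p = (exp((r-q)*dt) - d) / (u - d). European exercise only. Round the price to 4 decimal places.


Answer: Price = V(0,0) = 8.4593

Derivation:
dt = T/N = 0.062500
u = exp(sigma*sqrt(dt)) = 1.135985; d = 1/u = 0.880293
p = (exp((r-q)*dt) - d) / (u - d) = 0.471592
Discount per step: exp(-r*dt) = 0.997004
Stock lattice S(k, i) with i counting down-moves:
  k=0: S(0,0) = 56.1700
  k=1: S(1,0) = 63.8083; S(1,1) = 49.4461
  k=2: S(2,0) = 72.4852; S(2,1) = 56.1700; S(2,2) = 43.5271
  k=3: S(3,0) = 82.3421; S(3,1) = 63.8083; S(3,2) = 49.4461; S(3,3) = 38.3166
  k=4: S(4,0) = 93.5394; S(4,1) = 72.4852; S(4,2) = 56.1700; S(4,3) = 43.5271; S(4,4) = 33.7298
Terminal payoffs V(N, i) = max(S_T - K, 0):
  V(4,0) = 42.179406; V(4,1) = 21.125229; V(4,2) = 4.810000; V(4,3) = 0.000000; V(4,4) = 0.000000
Backward induction: V(k, i) = exp(-r*dt) * [p * V(k+1, i) + (1-p) * V(k+1, i+1)].
  V(3,0) = exp(-r*dt) * [p*42.179406 + (1-p)*21.125229] = 30.961181
  V(3,1) = exp(-r*dt) * [p*21.125229 + (1-p)*4.810000] = 12.466671
  V(3,2) = exp(-r*dt) * [p*4.810000 + (1-p)*0.000000] = 2.261561
  V(3,3) = exp(-r*dt) * [p*0.000000 + (1-p)*0.000000] = 0.000000
  V(2,0) = exp(-r*dt) * [p*30.961181 + (1-p)*12.466671] = 21.125058
  V(2,1) = exp(-r*dt) * [p*12.466671 + (1-p)*2.261561] = 7.053015
  V(2,2) = exp(-r*dt) * [p*2.261561 + (1-p)*0.000000] = 1.063339
  V(1,0) = exp(-r*dt) * [p*21.125058 + (1-p)*7.053015] = 13.648268
  V(1,1) = exp(-r*dt) * [p*7.053015 + (1-p)*1.063339] = 3.876374
  V(0,0) = exp(-r*dt) * [p*13.648268 + (1-p)*3.876374] = 8.459302


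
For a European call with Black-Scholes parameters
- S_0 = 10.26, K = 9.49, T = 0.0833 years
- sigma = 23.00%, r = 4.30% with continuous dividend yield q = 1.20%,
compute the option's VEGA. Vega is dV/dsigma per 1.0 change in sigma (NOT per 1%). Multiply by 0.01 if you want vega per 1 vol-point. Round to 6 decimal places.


d1 = 1.2473232413; d2 = 1.1809412408
phi(d1) = 0.1832605868; exp(-qT) = 0.9990008994; exp(-rT) = 0.9964245074
Vega = S * exp(-qT) * phi(d1) * sqrt(T) = 10.2600 * 0.9990008994 * 0.1832605868 * 0.2886173938 = 0.542132

Answer: Vega = 0.542132


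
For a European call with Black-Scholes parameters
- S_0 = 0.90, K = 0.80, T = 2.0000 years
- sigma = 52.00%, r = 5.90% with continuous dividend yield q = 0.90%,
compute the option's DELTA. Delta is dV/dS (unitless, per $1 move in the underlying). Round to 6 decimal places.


d1 = 0.6638414134; d2 = -0.0715496390
phi(d1) = 0.3200489762; exp(-qT) = 0.9821610324; exp(-rT) = 0.8886960526
N(d1) = 0.7466040917
Delta = exp(-qT) * N(d1) = 0.9821610324 * 0.7466040917 = 0.733285

Answer: Delta = 0.733285


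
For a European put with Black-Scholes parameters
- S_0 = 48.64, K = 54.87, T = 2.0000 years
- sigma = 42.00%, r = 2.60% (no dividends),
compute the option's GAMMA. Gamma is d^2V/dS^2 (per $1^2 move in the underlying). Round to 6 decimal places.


d1 = 0.1816245631; d2 = -0.4123451331
phi(d1) = 0.3924161975; exp(-qT) = 1.0000000000; exp(-rT) = 0.9493288668
Gamma = exp(-qT) * phi(d1) / (S * sigma * sqrt(T)) = 1.0000000000 * 0.3924161975 / (48.6400 * 0.4200 * 1.4142135624) = 0.013583

Answer: Gamma = 0.013583


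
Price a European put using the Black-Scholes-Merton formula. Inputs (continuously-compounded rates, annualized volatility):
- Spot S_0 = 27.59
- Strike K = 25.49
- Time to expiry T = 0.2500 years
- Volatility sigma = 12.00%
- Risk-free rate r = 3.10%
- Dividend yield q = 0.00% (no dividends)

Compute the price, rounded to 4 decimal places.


d1 = (ln(S/K) + (r - q + 0.5*sigma^2) * T) / (sigma * sqrt(T)) = 1.47861950
d2 = d1 - sigma * sqrt(T) = 1.41861950
exp(-rT) = 0.99227995; exp(-qT) = 1.00000000
P = K * exp(-rT) * N(-d2) - S_0 * exp(-qT) * N(-d1)
N(-d1) = 0.06962102; N(-d2) = 0.07800499
P = 25.4900 * 0.99227995 * 0.07800499 - 27.5900 * 1.00000000 * 0.06962102 = 0.0522

Answer: Price = 0.0522


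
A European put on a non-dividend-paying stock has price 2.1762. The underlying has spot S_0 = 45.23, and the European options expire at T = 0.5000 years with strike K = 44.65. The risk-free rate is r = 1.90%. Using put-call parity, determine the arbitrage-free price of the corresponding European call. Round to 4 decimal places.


Answer: Call price = 3.1784

Derivation:
Put-call parity: C - P = S_0 * exp(-qT) - K * exp(-rT).
S_0 * exp(-qT) = 45.2300 * 1.00000000 = 45.23000000
K * exp(-rT) = 44.6500 * 0.99054498 = 44.22783347
C = P + S*exp(-qT) - K*exp(-rT)
C = 2.1762 + 45.23000000 - 44.22783347 = 3.1784


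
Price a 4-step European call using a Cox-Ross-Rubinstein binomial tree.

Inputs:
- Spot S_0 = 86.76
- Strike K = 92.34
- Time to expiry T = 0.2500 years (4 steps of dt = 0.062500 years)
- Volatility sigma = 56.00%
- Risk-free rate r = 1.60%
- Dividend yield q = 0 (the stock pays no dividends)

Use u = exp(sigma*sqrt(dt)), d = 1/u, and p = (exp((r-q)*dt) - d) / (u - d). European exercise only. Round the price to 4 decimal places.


dt = T/N = 0.062500
u = exp(sigma*sqrt(dt)) = 1.150274; d = 1/u = 0.869358
p = (exp((r-q)*dt) - d) / (u - d) = 0.468619
Discount per step: exp(-r*dt) = 0.999000
Stock lattice S(k, i) with i counting down-moves:
  k=0: S(0,0) = 86.7600
  k=1: S(1,0) = 99.7978; S(1,1) = 75.4255
  k=2: S(2,0) = 114.7947; S(2,1) = 86.7600; S(2,2) = 65.5718
  k=3: S(3,0) = 132.0454; S(3,1) = 99.7978; S(3,2) = 75.4255; S(3,3) = 57.0054
  k=4: S(4,0) = 151.8883; S(4,1) = 114.7947; S(4,2) = 86.7600; S(4,3) = 65.5718; S(4,4) = 49.5581
Terminal payoffs V(N, i) = max(S_T - K, 0):
  V(4,0) = 59.548346; V(4,1) = 22.454743; V(4,2) = 0.000000; V(4,3) = 0.000000; V(4,4) = 0.000000
Backward induction: V(k, i) = exp(-r*dt) * [p * V(k+1, i) + (1-p) * V(k+1, i+1)].
  V(3,0) = exp(-r*dt) * [p*59.548346 + (1-p)*22.454743] = 39.797678
  V(3,1) = exp(-r*dt) * [p*22.454743 + (1-p)*0.000000] = 10.512193
  V(3,2) = exp(-r*dt) * [p*0.000000 + (1-p)*0.000000] = 0.000000
  V(3,3) = exp(-r*dt) * [p*0.000000 + (1-p)*0.000000] = 0.000000
  V(2,0) = exp(-r*dt) * [p*39.797678 + (1-p)*10.512193] = 24.211693
  V(2,1) = exp(-r*dt) * [p*10.512193 + (1-p)*0.000000] = 4.921286
  V(2,2) = exp(-r*dt) * [p*0.000000 + (1-p)*0.000000] = 0.000000
  V(1,0) = exp(-r*dt) * [p*24.211693 + (1-p)*4.921286] = 13.947176
  V(1,1) = exp(-r*dt) * [p*4.921286 + (1-p)*0.000000] = 2.303901
  V(0,0) = exp(-r*dt) * [p*13.947176 + (1-p)*2.303901] = 7.752400

Answer: Price = V(0,0) = 7.7524


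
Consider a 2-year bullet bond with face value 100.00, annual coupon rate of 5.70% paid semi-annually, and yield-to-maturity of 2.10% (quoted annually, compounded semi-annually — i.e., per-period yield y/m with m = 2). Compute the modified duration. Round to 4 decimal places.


Answer: Modified duration = 1.9015

Derivation:
Coupon per period c = face * coupon_rate / m = 2.850000
Periods per year m = 2; per-period yield y/m = 0.010500
Number of cashflows N = 4
Cashflows (t years, CF_t, discount factor 1/(1+y/m)^(m*t), PV):
  t = 0.5000: CF_t = 2.850000, DF = 0.989609, PV = 2.820386
  t = 1.0000: CF_t = 2.850000, DF = 0.979326, PV = 2.791080
  t = 1.5000: CF_t = 2.850000, DF = 0.969150, PV = 2.762078
  t = 2.0000: CF_t = 102.850000, DF = 0.959080, PV = 98.641354
Price P = sum_t PV_t = 107.014897
First compute Macaulay numerator sum_t t * PV_t:
  t * PV_t at t = 0.5000: 1.410193
  t * PV_t at t = 1.0000: 2.791080
  t * PV_t at t = 1.5000: 4.143117
  t * PV_t at t = 2.0000: 197.282708
Macaulay duration D = 205.627097 / 107.014897 = 1.921481
Modified duration = D / (1 + y/m) = 1.921481 / (1 + 0.010500) = 1.901515


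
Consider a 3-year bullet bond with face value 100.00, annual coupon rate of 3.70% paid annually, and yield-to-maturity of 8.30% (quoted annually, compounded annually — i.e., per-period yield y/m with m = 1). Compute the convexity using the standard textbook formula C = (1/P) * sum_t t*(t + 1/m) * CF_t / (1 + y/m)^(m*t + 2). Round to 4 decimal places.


Coupon per period c = face * coupon_rate / m = 3.700000
Periods per year m = 1; per-period yield y/m = 0.083000
Number of cashflows N = 3
Cashflows (t years, CF_t, discount factor 1/(1+y/m)^(m*t), PV):
  t = 1.0000: CF_t = 3.700000, DF = 0.923361, PV = 3.416436
  t = 2.0000: CF_t = 3.700000, DF = 0.852596, PV = 3.154604
  t = 3.0000: CF_t = 103.700000, DF = 0.787254, PV = 81.638194
Price P = sum_t PV_t = 88.209233
Convexity numerator sum_t t*(t + 1/m) * CF_t / (1+y/m)^(m*t + 2):
  t = 1.0000: term = 5.825676
  t = 2.0000: term = 16.137607
  t = 3.0000: term = 835.252375
Convexity = (1/P) * sum = 857.215659 / 88.209233 = 9.717981

Answer: Convexity = 9.7180


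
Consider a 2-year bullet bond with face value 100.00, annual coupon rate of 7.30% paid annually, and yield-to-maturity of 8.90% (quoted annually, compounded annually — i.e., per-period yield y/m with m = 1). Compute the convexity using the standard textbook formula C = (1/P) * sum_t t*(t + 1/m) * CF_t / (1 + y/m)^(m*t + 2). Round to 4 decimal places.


Coupon per period c = face * coupon_rate / m = 7.300000
Periods per year m = 1; per-period yield y/m = 0.089000
Number of cashflows N = 2
Cashflows (t years, CF_t, discount factor 1/(1+y/m)^(m*t), PV):
  t = 1.0000: CF_t = 7.300000, DF = 0.918274, PV = 6.703398
  t = 2.0000: CF_t = 107.300000, DF = 0.843226, PV = 90.478202
Price P = sum_t PV_t = 97.181600
Convexity numerator sum_t t*(t + 1/m) * CF_t / (1+y/m)^(m*t + 2):
  t = 1.0000: term = 11.304965
  t = 2.0000: term = 457.761700
Convexity = (1/P) * sum = 469.066665 / 97.181600 = 4.826702

Answer: Convexity = 4.8267


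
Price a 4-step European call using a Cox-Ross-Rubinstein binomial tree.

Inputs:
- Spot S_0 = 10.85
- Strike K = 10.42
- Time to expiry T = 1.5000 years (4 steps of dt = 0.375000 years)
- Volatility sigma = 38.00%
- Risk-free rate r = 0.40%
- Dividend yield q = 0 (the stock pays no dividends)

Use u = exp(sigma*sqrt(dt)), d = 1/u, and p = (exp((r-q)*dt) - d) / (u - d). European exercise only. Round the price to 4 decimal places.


dt = T/N = 0.375000
u = exp(sigma*sqrt(dt)) = 1.262005; d = 1/u = 0.792390
p = (exp((r-q)*dt) - d) / (u - d) = 0.445282
Discount per step: exp(-r*dt) = 0.998501
Stock lattice S(k, i) with i counting down-moves:
  k=0: S(0,0) = 10.8500
  k=1: S(1,0) = 13.6928; S(1,1) = 8.5974
  k=2: S(2,0) = 17.2803; S(2,1) = 10.8500; S(2,2) = 6.8125
  k=3: S(3,0) = 21.8078; S(3,1) = 13.6928; S(3,2) = 8.5974; S(3,3) = 5.3982
  k=4: S(4,0) = 27.5216; S(4,1) = 17.2803; S(4,2) = 10.8500; S(4,3) = 6.8125; S(4,4) = 4.2775
Terminal payoffs V(N, i) = max(S_T - K, 0):
  V(4,0) = 17.101601; V(4,1) = 6.860317; V(4,2) = 0.430000; V(4,3) = 0.000000; V(4,4) = 0.000000
Backward induction: V(k, i) = exp(-r*dt) * [p * V(k+1, i) + (1-p) * V(k+1, i+1)].
  V(3,0) = exp(-r*dt) * [p*17.101601 + (1-p)*6.860317] = 11.403461
  V(3,1) = exp(-r*dt) * [p*6.860317 + (1-p)*0.430000] = 3.288370
  V(3,2) = exp(-r*dt) * [p*0.430000 + (1-p)*0.000000] = 0.191184
  V(3,3) = exp(-r*dt) * [p*0.000000 + (1-p)*0.000000] = 0.000000
  V(2,0) = exp(-r*dt) * [p*11.403461 + (1-p)*3.288370] = 6.891531
  V(2,1) = exp(-r*dt) * [p*3.288370 + (1-p)*0.191184] = 1.567952
  V(2,2) = exp(-r*dt) * [p*0.191184 + (1-p)*0.000000] = 0.085003
  V(1,0) = exp(-r*dt) * [p*6.891531 + (1-p)*1.567952] = 3.932544
  V(1,1) = exp(-r*dt) * [p*1.567952 + (1-p)*0.085003] = 0.744217
  V(0,0) = exp(-r*dt) * [p*3.932544 + (1-p)*0.744217] = 2.160679

Answer: Price = V(0,0) = 2.1607


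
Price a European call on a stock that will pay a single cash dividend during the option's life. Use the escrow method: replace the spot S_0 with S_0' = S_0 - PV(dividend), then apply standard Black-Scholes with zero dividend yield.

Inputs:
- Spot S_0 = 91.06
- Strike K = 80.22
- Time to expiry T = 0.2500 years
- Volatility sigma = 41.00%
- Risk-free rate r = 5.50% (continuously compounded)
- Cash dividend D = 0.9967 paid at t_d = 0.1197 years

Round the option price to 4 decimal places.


PV(D) = D * exp(-r * t_d) = 0.9967 * 0.99343812 = 0.99015978
S_0' = S_0 - PV(D) = 91.0600 - 0.99015978 = 90.06984022
d1 = (ln(S_0'/K) + (r + sigma^2/2)*T) / (sigma*sqrt(T)) = 0.73451225
d2 = d1 - sigma*sqrt(T) = 0.52951225
exp(-rT) = 0.98634410
N(d1) = 0.76868170; N(d2) = 0.70177493
C = S_0' * N(d1) - K * exp(-rT) * N(d2) = 90.06984022 * 0.76868170 - 80.2200 * 0.98634410 * 0.70177493 = 13.7074

Answer: Price = 13.7074


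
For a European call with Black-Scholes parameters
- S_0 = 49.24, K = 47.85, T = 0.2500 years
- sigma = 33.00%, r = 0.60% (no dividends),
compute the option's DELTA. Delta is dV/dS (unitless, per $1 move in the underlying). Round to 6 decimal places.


Answer: Delta = 0.604548

Derivation:
d1 = 0.2651374753; d2 = 0.1001374753
phi(d1) = 0.3851634561; exp(-qT) = 1.0000000000; exp(-rT) = 0.9985011244
N(d1) = 0.6045482205
Delta = exp(-qT) * N(d1) = 1.0000000000 * 0.6045482205 = 0.604548


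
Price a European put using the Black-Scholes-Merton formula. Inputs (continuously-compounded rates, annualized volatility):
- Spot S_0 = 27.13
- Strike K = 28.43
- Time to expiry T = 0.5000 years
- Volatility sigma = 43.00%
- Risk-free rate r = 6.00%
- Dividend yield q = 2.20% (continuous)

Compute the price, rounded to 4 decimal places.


d1 = (ln(S/K) + (r - q + 0.5*sigma^2) * T) / (sigma * sqrt(T)) = 0.06058162
d2 = d1 - sigma * sqrt(T) = -0.24347429
exp(-rT) = 0.97044553; exp(-qT) = 0.98906028
P = K * exp(-rT) * N(-d2) - S_0 * exp(-qT) * N(-d1)
N(-d1) = 0.47584620; N(-d2) = 0.59618100
P = 28.4300 * 0.97044553 * 0.59618100 - 27.1300 * 0.98906028 * 0.47584620 = 3.6800

Answer: Price = 3.6800


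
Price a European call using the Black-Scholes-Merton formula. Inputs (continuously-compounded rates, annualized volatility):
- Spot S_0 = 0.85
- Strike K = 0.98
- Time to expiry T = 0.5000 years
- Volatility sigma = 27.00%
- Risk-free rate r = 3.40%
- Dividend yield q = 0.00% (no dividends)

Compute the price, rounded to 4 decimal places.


Answer: Price = 0.0265

Derivation:
d1 = (ln(S/K) + (r - q + 0.5*sigma^2) * T) / (sigma * sqrt(T)) = -0.56092540
d2 = d1 - sigma * sqrt(T) = -0.75184423
exp(-rT) = 0.98314368; exp(-qT) = 1.00000000
C = S_0 * exp(-qT) * N(d1) - K * exp(-rT) * N(d2)
N(d1) = 0.28742420; N(d2) = 0.22607237
C = 0.8500 * 1.00000000 * 0.28742420 - 0.9800 * 0.98314368 * 0.22607237 = 0.0265


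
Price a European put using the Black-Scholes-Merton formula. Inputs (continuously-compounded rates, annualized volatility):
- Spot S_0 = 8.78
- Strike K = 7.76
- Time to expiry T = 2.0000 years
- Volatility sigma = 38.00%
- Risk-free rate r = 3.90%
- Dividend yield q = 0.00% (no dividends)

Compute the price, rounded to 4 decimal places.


Answer: Price = 1.0033

Derivation:
d1 = (ln(S/K) + (r - q + 0.5*sigma^2) * T) / (sigma * sqrt(T)) = 0.64364222
d2 = d1 - sigma * sqrt(T) = 0.10624107
exp(-rT) = 0.92496443; exp(-qT) = 1.00000000
P = K * exp(-rT) * N(-d2) - S_0 * exp(-qT) * N(-d1)
N(-d1) = 0.25990373; N(-d2) = 0.45769554
P = 7.7600 * 0.92496443 * 0.45769554 - 8.7800 * 1.00000000 * 0.25990373 = 1.0033


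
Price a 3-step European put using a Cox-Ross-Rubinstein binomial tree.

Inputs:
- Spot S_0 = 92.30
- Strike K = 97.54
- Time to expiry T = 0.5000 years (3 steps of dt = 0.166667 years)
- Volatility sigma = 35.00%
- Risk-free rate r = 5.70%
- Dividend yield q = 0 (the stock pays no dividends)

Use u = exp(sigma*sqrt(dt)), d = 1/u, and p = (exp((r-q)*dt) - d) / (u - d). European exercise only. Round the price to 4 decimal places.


Answer: Price = V(0,0) = 11.0299

Derivation:
dt = T/N = 0.166667
u = exp(sigma*sqrt(dt)) = 1.153599; d = 1/u = 0.866852
p = (exp((r-q)*dt) - d) / (u - d) = 0.497627
Discount per step: exp(-r*dt) = 0.990545
Stock lattice S(k, i) with i counting down-moves:
  k=0: S(0,0) = 92.3000
  k=1: S(1,0) = 106.4772; S(1,1) = 80.0104
  k=2: S(2,0) = 122.8320; S(2,1) = 92.3000; S(2,2) = 69.3572
  k=3: S(3,0) = 141.6990; S(3,1) = 106.4772; S(3,2) = 80.0104; S(3,3) = 60.1225
Terminal payoffs V(N, i) = max(K - S_T, 0):
  V(3,0) = 0.000000; V(3,1) = 0.000000; V(3,2) = 17.529551; V(3,3) = 37.417543
Backward induction: V(k, i) = exp(-r*dt) * [p * V(k+1, i) + (1-p) * V(k+1, i+1)].
  V(2,0) = exp(-r*dt) * [p*0.000000 + (1-p)*0.000000] = 0.000000
  V(2,1) = exp(-r*dt) * [p*0.000000 + (1-p)*17.529551] = 8.723108
  V(2,2) = exp(-r*dt) * [p*17.529551 + (1-p)*37.417543] = 27.260532
  V(1,0) = exp(-r*dt) * [p*0.000000 + (1-p)*8.723108] = 4.340820
  V(1,1) = exp(-r*dt) * [p*8.723108 + (1-p)*27.260532] = 17.865280
  V(0,0) = exp(-r*dt) * [p*4.340820 + (1-p)*17.865280] = 11.029860


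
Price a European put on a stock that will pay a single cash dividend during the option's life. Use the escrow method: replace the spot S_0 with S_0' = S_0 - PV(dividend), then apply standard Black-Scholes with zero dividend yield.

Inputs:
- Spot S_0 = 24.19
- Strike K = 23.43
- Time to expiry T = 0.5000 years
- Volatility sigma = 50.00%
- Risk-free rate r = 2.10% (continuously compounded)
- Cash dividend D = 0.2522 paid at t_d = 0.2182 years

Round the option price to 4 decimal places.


PV(D) = D * exp(-r * t_d) = 0.2522 * 0.99542828 = 0.25104701
S_0' = S_0 - PV(D) = 24.1900 - 0.25104701 = 23.93895299
d1 = (ln(S_0'/K) + (r + sigma^2/2)*T) / (sigma*sqrt(T)) = 0.26725726
d2 = d1 - sigma*sqrt(T) = -0.08629613
exp(-rT) = 0.98955493
N(-d1) = 0.39463554; N(-d2) = 0.53438449
P = K * exp(-rT) * N(-d2) - S_0' * N(-d1) = 23.4300 * 0.98955493 * 0.53438449 - 23.93895299 * 0.39463554 = 2.9427

Answer: Price = 2.9427


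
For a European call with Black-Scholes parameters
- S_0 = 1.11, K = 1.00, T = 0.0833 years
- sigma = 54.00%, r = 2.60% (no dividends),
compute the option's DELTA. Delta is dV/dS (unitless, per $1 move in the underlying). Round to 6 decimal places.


d1 = 0.7614268339; d2 = 0.6055734413
phi(d1) = 0.2985481822; exp(-qT) = 1.0000000000; exp(-rT) = 0.9978365437
N(d1) = 0.7767989176
Delta = exp(-qT) * N(d1) = 1.0000000000 * 0.7767989176 = 0.776799

Answer: Delta = 0.776799


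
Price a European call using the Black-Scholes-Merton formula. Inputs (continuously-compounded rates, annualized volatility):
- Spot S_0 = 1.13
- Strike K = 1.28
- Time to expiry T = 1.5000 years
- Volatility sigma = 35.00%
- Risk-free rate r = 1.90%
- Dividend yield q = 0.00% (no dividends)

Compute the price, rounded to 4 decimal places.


d1 = (ln(S/K) + (r - q + 0.5*sigma^2) * T) / (sigma * sqrt(T)) = -0.00995530
d2 = d1 - sigma * sqrt(T) = -0.43861600
exp(-rT) = 0.97190229; exp(-qT) = 1.00000000
C = S_0 * exp(-qT) * N(d1) - K * exp(-rT) * N(d2)
N(d1) = 0.49602848; N(d2) = 0.33046990
C = 1.1300 * 1.00000000 * 0.49602848 - 1.2800 * 0.97190229 * 0.33046990 = 0.1494

Answer: Price = 0.1494


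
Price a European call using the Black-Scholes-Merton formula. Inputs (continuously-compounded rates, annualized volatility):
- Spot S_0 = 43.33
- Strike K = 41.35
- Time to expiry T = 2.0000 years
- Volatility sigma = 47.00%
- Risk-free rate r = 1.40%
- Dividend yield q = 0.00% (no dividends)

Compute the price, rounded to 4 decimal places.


Answer: Price = 12.5024

Derivation:
d1 = (ln(S/K) + (r - q + 0.5*sigma^2) * T) / (sigma * sqrt(T)) = 0.44483458
d2 = d1 - sigma * sqrt(T) = -0.21984580
exp(-rT) = 0.97238837; exp(-qT) = 1.00000000
C = S_0 * exp(-qT) * N(d1) - K * exp(-rT) * N(d2)
N(d1) = 0.67178035; N(d2) = 0.41299563
C = 43.3300 * 1.00000000 * 0.67178035 - 41.3500 * 0.97238837 * 0.41299563 = 12.5024


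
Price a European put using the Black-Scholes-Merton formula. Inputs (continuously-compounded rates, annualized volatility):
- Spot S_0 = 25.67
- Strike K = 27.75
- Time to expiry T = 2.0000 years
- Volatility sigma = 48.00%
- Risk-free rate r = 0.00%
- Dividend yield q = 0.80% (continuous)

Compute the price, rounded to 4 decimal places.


Answer: Price = 8.3511

Derivation:
d1 = (ln(S/K) + (r - q + 0.5*sigma^2) * T) / (sigma * sqrt(T)) = 0.20106457
d2 = d1 - sigma * sqrt(T) = -0.47775794
exp(-rT) = 1.00000000; exp(-qT) = 0.98412732
P = K * exp(-rT) * N(-d2) - S_0 * exp(-qT) * N(-d1)
N(-d1) = 0.42032404; N(-d2) = 0.68358875
P = 27.7500 * 1.00000000 * 0.68358875 - 25.6700 * 0.98412732 * 0.42032404 = 8.3511


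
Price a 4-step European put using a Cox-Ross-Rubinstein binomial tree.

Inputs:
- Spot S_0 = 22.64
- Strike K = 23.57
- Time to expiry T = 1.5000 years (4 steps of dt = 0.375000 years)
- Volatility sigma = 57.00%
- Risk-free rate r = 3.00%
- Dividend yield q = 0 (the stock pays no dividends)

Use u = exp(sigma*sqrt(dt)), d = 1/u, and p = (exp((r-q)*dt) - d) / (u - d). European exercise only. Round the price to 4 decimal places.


dt = T/N = 0.375000
u = exp(sigma*sqrt(dt)) = 1.417723; d = 1/u = 0.705356
p = (exp((r-q)*dt) - d) / (u - d) = 0.429494
Discount per step: exp(-r*dt) = 0.988813
Stock lattice S(k, i) with i counting down-moves:
  k=0: S(0,0) = 22.6400
  k=1: S(1,0) = 32.0973; S(1,1) = 15.9693
  k=2: S(2,0) = 45.5050; S(2,1) = 22.6400; S(2,2) = 11.2640
  k=3: S(3,0) = 64.5135; S(3,1) = 32.0973; S(3,2) = 15.9693; S(3,3) = 7.9451
  k=4: S(4,0) = 91.4623; S(4,1) = 45.5050; S(4,2) = 22.6400; S(4,3) = 11.2640; S(4,4) = 5.6042
Terminal payoffs V(N, i) = max(K - S_T, 0):
  V(4,0) = 0.000000; V(4,1) = 0.000000; V(4,2) = 0.930000; V(4,3) = 12.305979; V(4,4) = 17.965840
Backward induction: V(k, i) = exp(-r*dt) * [p * V(k+1, i) + (1-p) * V(k+1, i+1)].
  V(3,0) = exp(-r*dt) * [p*0.000000 + (1-p)*0.000000] = 0.000000
  V(3,1) = exp(-r*dt) * [p*0.000000 + (1-p)*0.930000] = 0.524635
  V(3,2) = exp(-r*dt) * [p*0.930000 + (1-p)*12.305979] = 7.337058
  V(3,3) = exp(-r*dt) * [p*12.305979 + (1-p)*17.965840] = 15.361176
  V(2,0) = exp(-r*dt) * [p*0.000000 + (1-p)*0.524635] = 0.295959
  V(2,1) = exp(-r*dt) * [p*0.524635 + (1-p)*7.337058] = 4.361817
  V(2,2) = exp(-r*dt) * [p*7.337058 + (1-p)*15.361176] = 11.781576
  V(1,0) = exp(-r*dt) * [p*0.295959 + (1-p)*4.361817] = 2.586296
  V(1,1) = exp(-r*dt) * [p*4.361817 + (1-p)*11.781576] = 8.498685
  V(0,0) = exp(-r*dt) * [p*2.586296 + (1-p)*8.498685] = 5.892683

Answer: Price = V(0,0) = 5.8927


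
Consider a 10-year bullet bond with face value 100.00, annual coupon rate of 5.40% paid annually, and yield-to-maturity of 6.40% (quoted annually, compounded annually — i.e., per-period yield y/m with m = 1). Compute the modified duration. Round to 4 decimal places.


Answer: Modified duration = 7.4197

Derivation:
Coupon per period c = face * coupon_rate / m = 5.400000
Periods per year m = 1; per-period yield y/m = 0.064000
Number of cashflows N = 10
Cashflows (t years, CF_t, discount factor 1/(1+y/m)^(m*t), PV):
  t = 1.0000: CF_t = 5.400000, DF = 0.939850, PV = 5.075188
  t = 2.0000: CF_t = 5.400000, DF = 0.883317, PV = 4.769914
  t = 3.0000: CF_t = 5.400000, DF = 0.830185, PV = 4.483001
  t = 4.0000: CF_t = 5.400000, DF = 0.780249, PV = 4.213347
  t = 5.0000: CF_t = 5.400000, DF = 0.733317, PV = 3.959913
  t = 6.0000: CF_t = 5.400000, DF = 0.689208, PV = 3.721723
  t = 7.0000: CF_t = 5.400000, DF = 0.647752, PV = 3.497860
  t = 8.0000: CF_t = 5.400000, DF = 0.608789, PV = 3.287462
  t = 9.0000: CF_t = 5.400000, DF = 0.572170, PV = 3.089720
  t = 10.0000: CF_t = 105.400000, DF = 0.537754, PV = 56.679281
Price P = sum_t PV_t = 92.777408
First compute Macaulay numerator sum_t t * PV_t:
  t * PV_t at t = 1.0000: 5.075188
  t * PV_t at t = 2.0000: 9.539827
  t * PV_t at t = 3.0000: 13.449004
  t * PV_t at t = 4.0000: 16.853389
  t * PV_t at t = 5.0000: 19.799564
  t * PV_t at t = 6.0000: 22.330335
  t * PV_t at t = 7.0000: 24.485017
  t * PV_t at t = 8.0000: 26.299696
  t * PV_t at t = 9.0000: 27.807479
  t * PV_t at t = 10.0000: 566.792809
Macaulay duration D = 732.432307 / 92.777408 = 7.894511
Modified duration = D / (1 + y/m) = 7.894511 / (1 + 0.064000) = 7.419654


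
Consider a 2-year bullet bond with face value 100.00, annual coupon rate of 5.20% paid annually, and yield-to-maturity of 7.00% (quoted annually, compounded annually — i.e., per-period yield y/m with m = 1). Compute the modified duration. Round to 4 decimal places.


Answer: Modified duration = 1.8222

Derivation:
Coupon per period c = face * coupon_rate / m = 5.200000
Periods per year m = 1; per-period yield y/m = 0.070000
Number of cashflows N = 2
Cashflows (t years, CF_t, discount factor 1/(1+y/m)^(m*t), PV):
  t = 1.0000: CF_t = 5.200000, DF = 0.934579, PV = 4.859813
  t = 2.0000: CF_t = 105.200000, DF = 0.873439, PV = 91.885754
Price P = sum_t PV_t = 96.745567
First compute Macaulay numerator sum_t t * PV_t:
  t * PV_t at t = 1.0000: 4.859813
  t * PV_t at t = 2.0000: 183.771508
Macaulay duration D = 188.631322 / 96.745567 = 1.949767
Modified duration = D / (1 + y/m) = 1.949767 / (1 + 0.070000) = 1.822212


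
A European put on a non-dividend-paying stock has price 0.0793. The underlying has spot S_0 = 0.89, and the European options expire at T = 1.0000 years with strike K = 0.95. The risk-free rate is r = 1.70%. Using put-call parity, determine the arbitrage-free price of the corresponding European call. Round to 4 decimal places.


Put-call parity: C - P = S_0 * exp(-qT) - K * exp(-rT).
S_0 * exp(-qT) = 0.8900 * 1.00000000 = 0.89000000
K * exp(-rT) = 0.9500 * 0.98314368 = 0.93398650
C = P + S*exp(-qT) - K*exp(-rT)
C = 0.0793 + 0.89000000 - 0.93398650 = 0.0353

Answer: Call price = 0.0353


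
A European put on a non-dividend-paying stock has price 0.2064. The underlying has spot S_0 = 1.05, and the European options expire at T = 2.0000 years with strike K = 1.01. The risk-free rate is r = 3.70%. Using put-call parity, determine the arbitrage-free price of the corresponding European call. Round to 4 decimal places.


Put-call parity: C - P = S_0 * exp(-qT) - K * exp(-rT).
S_0 * exp(-qT) = 1.0500 * 1.00000000 = 1.05000000
K * exp(-rT) = 1.0100 * 0.92867169 = 0.93795841
C = P + S*exp(-qT) - K*exp(-rT)
C = 0.2064 + 1.05000000 - 0.93795841 = 0.3184

Answer: Call price = 0.3184


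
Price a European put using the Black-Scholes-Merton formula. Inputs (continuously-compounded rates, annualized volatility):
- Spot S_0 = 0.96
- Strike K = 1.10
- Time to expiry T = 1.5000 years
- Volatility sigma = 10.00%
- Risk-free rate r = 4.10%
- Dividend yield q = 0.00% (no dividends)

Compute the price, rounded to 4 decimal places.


d1 = (ln(S/K) + (r - q + 0.5*sigma^2) * T) / (sigma * sqrt(T)) = -0.54813191
d2 = d1 - sigma * sqrt(T) = -0.67060640
exp(-rT) = 0.94035295; exp(-qT) = 1.00000000
P = K * exp(-rT) * N(-d2) - S_0 * exp(-qT) * N(-d1)
N(-d1) = 0.70819933; N(-d2) = 0.74876435
P = 1.1000 * 0.94035295 * 0.74876435 - 0.9600 * 1.00000000 * 0.70819933 = 0.0946

Answer: Price = 0.0946


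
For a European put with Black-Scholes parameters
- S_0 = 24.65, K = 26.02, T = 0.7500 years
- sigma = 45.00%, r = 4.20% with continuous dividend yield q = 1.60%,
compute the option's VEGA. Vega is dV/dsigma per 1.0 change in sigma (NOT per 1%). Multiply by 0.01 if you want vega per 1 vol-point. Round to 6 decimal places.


d1 = 0.1061013972; d2 = -0.2836100345
phi(d1) = 0.3967030407; exp(-qT) = 0.9880717129; exp(-rT) = 0.9689909565
Vega = S * exp(-qT) * phi(d1) * sqrt(T) = 24.6500 * 0.9880717129 * 0.3967030407 * 0.8660254038 = 8.367612

Answer: Vega = 8.367612


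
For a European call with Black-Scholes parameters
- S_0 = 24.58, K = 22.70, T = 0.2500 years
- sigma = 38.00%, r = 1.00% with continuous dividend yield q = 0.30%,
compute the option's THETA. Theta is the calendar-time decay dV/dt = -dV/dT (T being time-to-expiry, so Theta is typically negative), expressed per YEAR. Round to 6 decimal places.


Answer: Theta = -3.338758

Derivation:
d1 = 0.5229904192; d2 = 0.3329904192
phi(d1) = 0.3479494660; exp(-qT) = 0.9992502812; exp(-rT) = 0.9975031224
Theta = -S*exp(-qT)*phi(d1)*sigma/(2*sqrt(T)) - r*K*exp(-rT)*N(d2) + q*S*exp(-qT)*N(d1)
N(d1) = 0.6995095398; N(d2) = 0.6304292424; sqrt(T) = 0.5000000000
Term 1 = -24.5800 * 0.9992502812 * 0.3479494660 * 0.3800 / (2 * 0.5000000000) = -3.2475506157
Term 2 = -0.0100 * 22.7000 * 0.9975031224 * 0.6304292424 = -0.1427501163
Term 3 = 0.0030 * 24.5800 * 0.9992502812 * 0.6995095398 = 0.0515431616
Theta = -3.2475506157 + (-0.1427501163) + (0.0515431616) = -3.338758


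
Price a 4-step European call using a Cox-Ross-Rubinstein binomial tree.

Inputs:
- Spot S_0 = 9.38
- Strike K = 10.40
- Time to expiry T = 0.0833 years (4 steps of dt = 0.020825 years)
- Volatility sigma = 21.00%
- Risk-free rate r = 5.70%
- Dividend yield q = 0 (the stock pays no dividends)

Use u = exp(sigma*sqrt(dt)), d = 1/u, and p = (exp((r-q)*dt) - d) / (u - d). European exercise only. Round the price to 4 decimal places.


Answer: Price = V(0,0) = 0.0129

Derivation:
dt = T/N = 0.020825
u = exp(sigma*sqrt(dt)) = 1.030769; d = 1/u = 0.970150
p = (exp((r-q)*dt) - d) / (u - d) = 0.512018
Discount per step: exp(-r*dt) = 0.998814
Stock lattice S(k, i) with i counting down-moves:
  k=0: S(0,0) = 9.3800
  k=1: S(1,0) = 9.6686; S(1,1) = 9.1000
  k=2: S(2,0) = 9.9661; S(2,1) = 9.3800; S(2,2) = 8.8284
  k=3: S(3,0) = 10.2727; S(3,1) = 9.6686; S(3,2) = 9.1000; S(3,3) = 8.5648
  k=4: S(4,0) = 10.5888; S(4,1) = 9.9661; S(4,2) = 9.3800; S(4,3) = 8.8284; S(4,4) = 8.3092
Terminal payoffs V(N, i) = max(S_T - K, 0):
  V(4,0) = 0.188824; V(4,1) = 0.000000; V(4,2) = 0.000000; V(4,3) = 0.000000; V(4,4) = 0.000000
Backward induction: V(k, i) = exp(-r*dt) * [p * V(k+1, i) + (1-p) * V(k+1, i+1)].
  V(3,0) = exp(-r*dt) * [p*0.188824 + (1-p)*0.000000] = 0.096566
  V(3,1) = exp(-r*dt) * [p*0.000000 + (1-p)*0.000000] = 0.000000
  V(3,2) = exp(-r*dt) * [p*0.000000 + (1-p)*0.000000] = 0.000000
  V(3,3) = exp(-r*dt) * [p*0.000000 + (1-p)*0.000000] = 0.000000
  V(2,0) = exp(-r*dt) * [p*0.096566 + (1-p)*0.000000] = 0.049385
  V(2,1) = exp(-r*dt) * [p*0.000000 + (1-p)*0.000000] = 0.000000
  V(2,2) = exp(-r*dt) * [p*0.000000 + (1-p)*0.000000] = 0.000000
  V(1,0) = exp(-r*dt) * [p*0.049385 + (1-p)*0.000000] = 0.025256
  V(1,1) = exp(-r*dt) * [p*0.000000 + (1-p)*0.000000] = 0.000000
  V(0,0) = exp(-r*dt) * [p*0.025256 + (1-p)*0.000000] = 0.012916


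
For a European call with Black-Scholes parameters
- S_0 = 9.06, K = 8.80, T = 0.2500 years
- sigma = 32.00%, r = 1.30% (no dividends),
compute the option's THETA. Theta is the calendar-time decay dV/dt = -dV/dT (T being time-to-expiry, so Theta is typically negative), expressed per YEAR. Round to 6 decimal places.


d1 = 0.2822962411; d2 = 0.1222962411
phi(d1) = 0.3833587220; exp(-qT) = 1.0000000000; exp(-rT) = 0.9967552755
Theta = -S*exp(-qT)*phi(d1)*sigma/(2*sqrt(T)) - r*K*exp(-rT)*N(d2) + q*S*exp(-qT)*N(d1)
N(d1) = 0.6111418162; N(d2) = 0.5486677956; sqrt(T) = 0.5000000000
Term 1 = -9.0600 * 1.0000000000 * 0.3833587220 * 0.3200 / (2 * 0.5000000000) = -1.1114336068
Term 2 = -0.0130 * 8.8000 * 0.9967552755 * 0.5486677956 = -0.0625639323
Term 3 = 0 (no dividend yield, q = 0)
Theta = -1.1114336068 + (-0.0625639323) + (0.0000000000) = -1.173998

Answer: Theta = -1.173998


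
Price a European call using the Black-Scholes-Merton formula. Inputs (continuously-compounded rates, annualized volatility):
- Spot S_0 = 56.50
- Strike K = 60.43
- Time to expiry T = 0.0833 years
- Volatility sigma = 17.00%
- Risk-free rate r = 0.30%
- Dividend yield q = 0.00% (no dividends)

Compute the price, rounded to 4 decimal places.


d1 = (ln(S/K) + (r - q + 0.5*sigma^2) * T) / (sigma * sqrt(T)) = -1.34090502
d2 = d1 - sigma * sqrt(T) = -1.38996998
exp(-rT) = 0.99975013; exp(-qT) = 1.00000000
C = S_0 * exp(-qT) * N(d1) - K * exp(-rT) * N(d2)
N(d1) = 0.08997565; N(d2) = 0.08226900
C = 56.5000 * 1.00000000 * 0.08997565 - 60.4300 * 0.99975013 * 0.08226900 = 0.1134

Answer: Price = 0.1134


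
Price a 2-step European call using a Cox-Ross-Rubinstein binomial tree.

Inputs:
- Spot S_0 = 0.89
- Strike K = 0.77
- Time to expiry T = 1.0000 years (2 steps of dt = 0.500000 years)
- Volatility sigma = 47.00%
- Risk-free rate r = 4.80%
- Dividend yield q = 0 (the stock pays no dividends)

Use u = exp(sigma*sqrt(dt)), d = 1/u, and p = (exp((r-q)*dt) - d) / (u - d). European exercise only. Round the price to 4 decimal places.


dt = T/N = 0.500000
u = exp(sigma*sqrt(dt)) = 1.394227; d = 1/u = 0.717243
p = (exp((r-q)*dt) - d) / (u - d) = 0.453552
Discount per step: exp(-r*dt) = 0.976286
Stock lattice S(k, i) with i counting down-moves:
  k=0: S(0,0) = 0.8900
  k=1: S(1,0) = 1.2409; S(1,1) = 0.6383
  k=2: S(2,0) = 1.7300; S(2,1) = 0.8900; S(2,2) = 0.4578
Terminal payoffs V(N, i) = max(S_T - K, 0):
  V(2,0) = 0.960044; V(2,1) = 0.120000; V(2,2) = 0.000000
Backward induction: V(k, i) = exp(-r*dt) * [p * V(k+1, i) + (1-p) * V(k+1, i+1)].
  V(1,0) = exp(-r*dt) * [p*0.960044 + (1-p)*0.120000] = 0.489122
  V(1,1) = exp(-r*dt) * [p*0.120000 + (1-p)*0.000000] = 0.053136
  V(0,0) = exp(-r*dt) * [p*0.489122 + (1-p)*0.053136] = 0.244929

Answer: Price = V(0,0) = 0.2449
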